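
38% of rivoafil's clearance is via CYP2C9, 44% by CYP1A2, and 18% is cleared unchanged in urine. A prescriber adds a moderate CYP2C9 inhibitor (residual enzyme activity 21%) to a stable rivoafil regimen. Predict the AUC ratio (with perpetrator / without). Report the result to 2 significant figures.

1.4

The CYP2C9 pathway (38% of clearance) is reduced to 0.21× activity: 0.38 × 0.21 = 0.0798.
CYP1A2 (44%) and the residual 18% are unaffected.
New clearance relative to baseline: 0.0798 + 0.44 + 0.18 = 0.6998.
AUC is inversely proportional to clearance, so the fold-change is 1 / 0.6998 = 1.4.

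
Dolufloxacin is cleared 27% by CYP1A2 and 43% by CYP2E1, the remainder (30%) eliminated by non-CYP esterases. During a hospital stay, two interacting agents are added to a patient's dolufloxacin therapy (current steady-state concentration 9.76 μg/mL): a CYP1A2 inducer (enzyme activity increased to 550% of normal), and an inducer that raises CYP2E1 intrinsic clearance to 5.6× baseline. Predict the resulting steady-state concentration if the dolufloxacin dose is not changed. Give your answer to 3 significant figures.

The CYP1A2 pathway (27% of clearance) increases to 5.5× activity: 0.27 × 5.5 = 1.485.
The CYP2E1 pathway (43% of clearance) increases to 5.6× activity: 0.43 × 5.6 = 2.408.
The remaining 30% of clearance is unaffected.
New clearance relative to baseline: 1.485 + 2.408 + 0.3 = 4.193.
Steady-state concentration ∝ 1/CL: new value = 9.76 / 4.193 = 2.33 μg/mL.

2.33 μg/mL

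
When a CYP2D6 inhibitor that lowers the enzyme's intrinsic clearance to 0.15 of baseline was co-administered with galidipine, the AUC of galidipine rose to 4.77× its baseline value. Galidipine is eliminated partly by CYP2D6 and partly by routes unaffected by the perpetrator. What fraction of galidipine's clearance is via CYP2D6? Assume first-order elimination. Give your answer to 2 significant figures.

Let fm be the CYP2D6 fraction. New clearance relative to baseline = fm × 0.15 + (1 − fm).
AUC ratio = 1 / (new CL fraction), so new CL fraction = 1 / 4.77 = 0.2096.
fm × 0.15 + 1 − fm = 0.2096  ⇒  fm × (0.15 − 1) = −0.7904  ⇒  fm = 0.93.

0.93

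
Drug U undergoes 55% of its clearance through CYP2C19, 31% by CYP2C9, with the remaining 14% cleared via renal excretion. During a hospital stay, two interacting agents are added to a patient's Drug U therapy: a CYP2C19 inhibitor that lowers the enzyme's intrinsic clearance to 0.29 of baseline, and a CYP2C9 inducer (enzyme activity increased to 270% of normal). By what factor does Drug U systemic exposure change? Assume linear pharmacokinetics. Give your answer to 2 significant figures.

0.88

The CYP2C19 pathway (55% of clearance) drops to 0.29× activity: 0.55 × 0.29 = 0.1595.
The CYP2C9 pathway (31% of clearance) increases to 2.7× activity: 0.31 × 2.7 = 0.837.
Non-CYP routes (14%) are unchanged.
Relative clearance = 0.1595 + 0.837 + 0.14 = 1.1365.
Systemic exposure ∝ 1/CL: fold-change = 1 / 1.1365 = 0.88.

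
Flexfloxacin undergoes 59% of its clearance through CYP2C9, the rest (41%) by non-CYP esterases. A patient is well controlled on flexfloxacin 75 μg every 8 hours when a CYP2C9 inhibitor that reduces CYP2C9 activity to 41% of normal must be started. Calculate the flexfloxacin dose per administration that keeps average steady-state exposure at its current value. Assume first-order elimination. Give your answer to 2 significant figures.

49 μg

CYP2C9: 0.59 × 0.41 = 0.2419
Other: 0.41 (unchanged)
New clearance relative to baseline: 0.2419 + 0.41 = 0.6519.
To maintain the same steady-state level, dose must scale with clearance: new dose = 75 × 0.6519 = 49 μg.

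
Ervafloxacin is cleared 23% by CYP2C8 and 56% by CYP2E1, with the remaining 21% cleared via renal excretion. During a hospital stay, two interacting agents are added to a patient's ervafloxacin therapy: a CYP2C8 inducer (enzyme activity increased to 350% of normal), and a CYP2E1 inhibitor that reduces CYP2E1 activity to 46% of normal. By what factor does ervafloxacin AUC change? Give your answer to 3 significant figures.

0.786

CYP2C8: 0.23 × 3.5 = 0.805
CYP2E1: 0.56 × 0.46 = 0.2576
Other: 0.21 (unchanged)
Relative clearance = 0.805 + 0.2576 + 0.21 = 1.2726.
AUC ∝ 1/CL: fold-change = 1 / 1.2726 = 0.786.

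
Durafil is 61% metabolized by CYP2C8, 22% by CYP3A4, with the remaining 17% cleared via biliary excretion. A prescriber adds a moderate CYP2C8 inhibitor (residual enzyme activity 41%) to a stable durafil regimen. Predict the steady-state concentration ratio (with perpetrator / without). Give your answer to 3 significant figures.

1.56

The CYP2C8 pathway (61% of clearance) drops to 0.41× activity: 0.61 × 0.41 = 0.2501.
CYP3A4 (22%) and the residual 17% are unaffected.
New clearance relative to baseline: 0.2501 + 0.22 + 0.17 = 0.6401.
Steady-state concentration is inversely proportional to clearance, so the fold-change is 1 / 0.6401 = 1.56.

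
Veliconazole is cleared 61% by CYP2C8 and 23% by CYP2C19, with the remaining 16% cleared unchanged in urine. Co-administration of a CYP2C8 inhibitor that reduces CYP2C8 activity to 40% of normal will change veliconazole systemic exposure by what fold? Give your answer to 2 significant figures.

1.6

CYP2C8: 0.61 × 0.4 = 0.244
CYP2C19: 0.23 (unchanged)
Other: 0.16 (unchanged)
Relative clearance = 0.244 + 0.23 + 0.16 = 0.634.
Systemic exposure ratio = CL_old/CL_new = 1 / 0.634 = 1.6.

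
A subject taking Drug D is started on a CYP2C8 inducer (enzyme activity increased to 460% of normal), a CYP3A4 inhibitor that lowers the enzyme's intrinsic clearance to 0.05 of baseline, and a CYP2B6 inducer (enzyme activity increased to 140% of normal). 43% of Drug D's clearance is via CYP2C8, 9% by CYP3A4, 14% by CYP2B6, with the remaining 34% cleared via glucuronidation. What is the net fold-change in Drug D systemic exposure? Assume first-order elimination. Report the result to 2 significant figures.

0.40

The CYP2C8 pathway (43% of clearance) increases to 4.6× activity: 0.43 × 4.6 = 1.978.
The CYP3A4 pathway (9% of clearance) drops to 0.05× activity: 0.09 × 0.05 = 0.0045.
The CYP2B6 pathway (14% of clearance) is boosted to 1.4× activity: 0.14 × 1.4 = 0.196.
Non-CYP routes (34%) are unchanged.
CL_new/CL_old = 1.978 + 0.0045 + 0.196 + 0.34 = 2.5185.
Because systemic exposure varies inversely with clearance, the combined effect is 1 / 2.5185 = 0.40.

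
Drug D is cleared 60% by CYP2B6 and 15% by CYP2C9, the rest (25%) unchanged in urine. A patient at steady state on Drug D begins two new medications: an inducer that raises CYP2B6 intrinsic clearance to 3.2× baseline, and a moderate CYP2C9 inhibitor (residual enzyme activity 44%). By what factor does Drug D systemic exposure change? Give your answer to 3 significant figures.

The CYP2B6 pathway (60% of clearance) increases to 3.2× activity: 0.6 × 3.2 = 1.92.
The CYP2C9 pathway (15% of clearance) falls to 0.44× activity: 0.15 × 0.44 = 0.066.
The remaining 25% of clearance is unaffected.
CL_new/CL_old = 1.92 + 0.066 + 0.25 = 2.236.
Net systemic exposure ratio = 1 / 2.236 = 0.447.

0.447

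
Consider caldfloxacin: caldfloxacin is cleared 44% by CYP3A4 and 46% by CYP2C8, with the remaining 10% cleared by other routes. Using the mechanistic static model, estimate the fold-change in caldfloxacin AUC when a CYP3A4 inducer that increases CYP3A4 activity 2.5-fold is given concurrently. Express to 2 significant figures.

The CYP3A4 pathway (44% of clearance) is boosted to 2.5× activity: 0.44 × 2.5 = 1.1.
CYP2C8 (46%) and the residual 10% are unaffected.
Relative clearance = 1.1 + 0.46 + 0.1 = 1.66.
AUC is inversely proportional to clearance, so the fold-change is 1 / 1.66 = 0.60.

0.60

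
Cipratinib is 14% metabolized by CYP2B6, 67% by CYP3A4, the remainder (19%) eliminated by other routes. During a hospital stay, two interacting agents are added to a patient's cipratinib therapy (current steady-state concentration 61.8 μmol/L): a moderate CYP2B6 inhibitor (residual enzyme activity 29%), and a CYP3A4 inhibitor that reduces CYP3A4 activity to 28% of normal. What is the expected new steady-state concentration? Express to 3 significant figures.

The CYP2B6 pathway (14% of clearance) is reduced to 0.29× activity: 0.14 × 0.29 = 0.0406.
The CYP3A4 pathway (67% of clearance) drops to 0.28× activity: 0.67 × 0.28 = 0.1876.
Non-CYP routes (19%) are unchanged.
New clearance relative to baseline: 0.0406 + 0.1876 + 0.19 = 0.4182.
Dividing the baseline by the relative clearance: 61.8 / 0.4182 = 148 μmol/L.

148 μmol/L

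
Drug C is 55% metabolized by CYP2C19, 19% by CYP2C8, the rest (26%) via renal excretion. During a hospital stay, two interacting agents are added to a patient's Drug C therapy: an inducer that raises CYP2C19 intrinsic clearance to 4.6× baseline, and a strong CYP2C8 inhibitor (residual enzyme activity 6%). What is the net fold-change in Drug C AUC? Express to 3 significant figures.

0.357

The CYP2C19 pathway (55% of clearance) increases to 4.6× activity: 0.55 × 4.6 = 2.53.
The CYP2C8 pathway (19% of clearance) drops to 0.06× activity: 0.19 × 0.06 = 0.0114.
Non-CYP routes (26%) are unchanged.
CL_new/CL_old = 2.53 + 0.0114 + 0.26 = 2.8014.
Because AUC varies inversely with clearance, the combined effect is 1 / 2.8014 = 0.357.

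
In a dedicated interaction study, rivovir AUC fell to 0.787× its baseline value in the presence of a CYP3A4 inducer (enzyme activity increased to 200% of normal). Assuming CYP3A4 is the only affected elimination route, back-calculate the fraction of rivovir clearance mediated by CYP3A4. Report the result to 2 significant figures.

CL'/CL = 1 / 0.787 = 1.271
2·fm + (1 − fm) = 1.271
fm = (1.271 − 1) / (2 − 1) = 0.27

0.27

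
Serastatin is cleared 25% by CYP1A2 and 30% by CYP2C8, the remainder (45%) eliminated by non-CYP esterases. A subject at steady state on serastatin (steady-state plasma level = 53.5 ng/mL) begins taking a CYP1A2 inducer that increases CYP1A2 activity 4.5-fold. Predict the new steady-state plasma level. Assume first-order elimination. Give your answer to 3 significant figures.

CYP1A2: 0.25 × 4.5 = 1.125
CYP2C8: 0.3 (unchanged)
Other: 0.45 (unchanged)
CL_new/CL_old = 1.125 + 0.3 + 0.45 = 1.875.
New steady-state plasma level = baseline ÷ relative clearance = 53.5 / 1.875 = 28.5 ng/mL.

28.5 ng/mL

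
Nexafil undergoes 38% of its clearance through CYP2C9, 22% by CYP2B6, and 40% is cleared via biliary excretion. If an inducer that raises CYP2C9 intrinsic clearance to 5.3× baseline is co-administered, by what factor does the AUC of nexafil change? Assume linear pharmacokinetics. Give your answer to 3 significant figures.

0.380

The CYP2C9 pathway (38% of clearance) increases to 5.3× activity: 0.38 × 5.3 = 2.014.
CYP2B6 (22%) and the residual 40% are unaffected.
New clearance relative to baseline: 2.014 + 0.22 + 0.4 = 2.634.
Since AUC ∝ 1/CL, the ratio is 1 / 2.634 = 0.380.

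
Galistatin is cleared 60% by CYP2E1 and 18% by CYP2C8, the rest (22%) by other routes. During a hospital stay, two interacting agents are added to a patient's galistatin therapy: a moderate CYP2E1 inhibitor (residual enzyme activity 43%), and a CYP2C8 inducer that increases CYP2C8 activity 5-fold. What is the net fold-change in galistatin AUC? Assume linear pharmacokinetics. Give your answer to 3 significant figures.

0.726

The CYP2E1 pathway (60% of clearance) is reduced to 0.43× activity: 0.6 × 0.43 = 0.258.
The CYP2C8 pathway (18% of clearance) rises to 5× activity: 0.18 × 5 = 0.9.
Non-CYP routes (22%) are unchanged.
Relative clearance = 0.258 + 0.9 + 0.22 = 1.378.
Net AUC ratio = 1 / 1.378 = 0.726.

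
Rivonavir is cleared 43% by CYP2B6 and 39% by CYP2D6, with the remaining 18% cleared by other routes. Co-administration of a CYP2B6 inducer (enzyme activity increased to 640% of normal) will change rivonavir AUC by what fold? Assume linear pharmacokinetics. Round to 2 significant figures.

0.30

The CYP2B6 pathway (43% of clearance) is boosted to 6.4× activity: 0.43 × 6.4 = 2.752.
CYP2D6 (39%) and the residual 18% are unaffected.
Relative clearance = 2.752 + 0.39 + 0.18 = 3.322.
Since AUC ∝ 1/CL, the ratio is 1 / 3.322 = 0.30.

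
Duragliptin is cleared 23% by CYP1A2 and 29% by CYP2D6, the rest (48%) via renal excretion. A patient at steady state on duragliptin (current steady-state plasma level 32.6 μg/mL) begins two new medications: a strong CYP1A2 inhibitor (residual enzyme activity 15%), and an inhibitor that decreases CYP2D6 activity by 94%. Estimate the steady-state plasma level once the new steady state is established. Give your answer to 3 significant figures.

61.3 μg/mL

CYP1A2: 0.23 × 0.15 = 0.0345
CYP2D6: 0.29 × 0.06 = 0.0174
Other: 0.48 (unchanged)
New clearance relative to baseline: 0.0345 + 0.0174 + 0.48 = 0.5319.
New steady-state plasma level = 32.6 / 0.5319 = 61.3 μg/mL (concentration scales inversely with clearance).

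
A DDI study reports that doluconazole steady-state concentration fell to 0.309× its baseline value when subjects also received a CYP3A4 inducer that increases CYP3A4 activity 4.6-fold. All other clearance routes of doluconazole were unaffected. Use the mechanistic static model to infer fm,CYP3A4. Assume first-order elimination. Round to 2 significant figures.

Let x = fm,CYP3A4. Because steady-state concentration ∝ 1/CL, relative clearance rose to 1/0.309 = 3.236.
Setting x·4.6 + (1 − x) = 3.236 and solving: x = (3.236 − 1)/(4.6 − 1) = 0.62.

0.62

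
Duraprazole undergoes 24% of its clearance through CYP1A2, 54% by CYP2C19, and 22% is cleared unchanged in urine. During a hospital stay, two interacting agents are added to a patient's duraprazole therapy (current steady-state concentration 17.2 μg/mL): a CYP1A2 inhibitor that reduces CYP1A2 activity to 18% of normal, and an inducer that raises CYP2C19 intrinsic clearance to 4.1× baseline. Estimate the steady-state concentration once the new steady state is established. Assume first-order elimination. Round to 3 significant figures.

The CYP1A2 pathway (24% of clearance) falls to 0.18× activity: 0.24 × 0.18 = 0.0432.
The CYP2C19 pathway (54% of clearance) increases to 4.1× activity: 0.54 × 4.1 = 2.214.
The remaining 22% of clearance is unaffected.
CL_new/CL_old = 0.0432 + 2.214 + 0.22 = 2.4772.
New steady-state concentration = 17.2 / 2.4772 = 6.94 μg/mL (concentration scales inversely with clearance).

6.94 μg/mL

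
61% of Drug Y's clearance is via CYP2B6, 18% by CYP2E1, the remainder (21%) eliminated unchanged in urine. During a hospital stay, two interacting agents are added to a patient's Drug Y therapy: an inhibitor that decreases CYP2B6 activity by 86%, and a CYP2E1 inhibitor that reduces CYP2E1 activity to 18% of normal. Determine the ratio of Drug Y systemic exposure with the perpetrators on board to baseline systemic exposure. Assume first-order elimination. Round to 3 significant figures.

3.05

CYP2B6: 0.61 × 0.14 = 0.0854
CYP2E1: 0.18 × 0.18 = 0.0324
Other: 0.21 (unchanged)
CL_new/CL_old = 0.0854 + 0.0324 + 0.21 = 0.3278.
Net systemic exposure ratio = 1 / 0.3278 = 3.05.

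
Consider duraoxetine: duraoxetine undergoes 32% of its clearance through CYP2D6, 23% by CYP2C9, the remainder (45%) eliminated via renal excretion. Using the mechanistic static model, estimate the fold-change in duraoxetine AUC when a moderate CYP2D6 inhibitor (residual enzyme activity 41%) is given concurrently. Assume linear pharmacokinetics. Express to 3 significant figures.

1.23

The CYP2D6 pathway (32% of clearance) drops to 0.41× activity: 0.32 × 0.41 = 0.1312.
CYP2C9 (23%) and the residual 45% are unaffected.
New clearance relative to baseline: 0.1312 + 0.23 + 0.45 = 0.8112.
AUC ratio = CL_old/CL_new = 1 / 0.8112 = 1.23.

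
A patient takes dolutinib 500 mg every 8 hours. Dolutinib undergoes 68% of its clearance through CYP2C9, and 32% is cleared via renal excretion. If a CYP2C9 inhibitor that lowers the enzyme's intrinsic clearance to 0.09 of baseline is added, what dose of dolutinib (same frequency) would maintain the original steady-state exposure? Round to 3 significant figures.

The CYP2C9 pathway (68% of clearance) is reduced to 0.09× activity: 0.68 × 0.09 = 0.0612.
The remaining 32% of clearance is unaffected.
CL_new/CL_old = 0.0612 + 0.32 = 0.3812.
Exposure is unchanged when dose changes in proportion to clearance. New dose = 500 mg × 0.3812 = 191 mg.

191 mg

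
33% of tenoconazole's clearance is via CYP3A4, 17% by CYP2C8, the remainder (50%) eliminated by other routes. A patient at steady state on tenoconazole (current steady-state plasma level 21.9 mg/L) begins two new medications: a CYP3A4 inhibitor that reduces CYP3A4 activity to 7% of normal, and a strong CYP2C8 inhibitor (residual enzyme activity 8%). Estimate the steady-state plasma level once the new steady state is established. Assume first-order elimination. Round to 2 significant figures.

CYP3A4: 0.33 × 0.07 = 0.0231
CYP2C8: 0.17 × 0.08 = 0.0136
Other: 0.5 (unchanged)
CL_new/CL_old = 0.0231 + 0.0136 + 0.5 = 0.5367.
Steady-state plasma level ∝ 1/CL: new value = 21.9 / 0.5367 = 41 mg/L.

41 mg/L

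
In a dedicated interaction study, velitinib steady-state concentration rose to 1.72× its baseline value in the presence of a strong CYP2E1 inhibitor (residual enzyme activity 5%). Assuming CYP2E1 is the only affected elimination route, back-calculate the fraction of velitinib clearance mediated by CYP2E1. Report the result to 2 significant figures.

0.44

Let fm be the CYP2E1 fraction. New clearance relative to baseline = fm × 0.05 + (1 − fm).
Steady-state concentration ratio = 1 / (new CL fraction), so new CL fraction = 1 / 1.72 = 0.5814.
fm × 0.05 + 1 − fm = 0.5814  ⇒  fm × (0.05 − 1) = −0.4186  ⇒  fm = 0.44.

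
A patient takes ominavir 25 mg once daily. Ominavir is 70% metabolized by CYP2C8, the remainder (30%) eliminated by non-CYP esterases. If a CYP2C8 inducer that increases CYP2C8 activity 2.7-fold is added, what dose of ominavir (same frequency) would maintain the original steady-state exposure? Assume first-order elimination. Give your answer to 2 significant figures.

The CYP2C8 pathway (70% of clearance) is boosted to 2.7× activity: 0.7 × 2.7 = 1.89.
The remaining 30% of clearance is unaffected.
Relative clearance = 1.89 + 0.3 = 2.19.
To maintain the same steady-state level, dose must scale with clearance: new dose = 25 × 2.19 = 55 mg.

55 mg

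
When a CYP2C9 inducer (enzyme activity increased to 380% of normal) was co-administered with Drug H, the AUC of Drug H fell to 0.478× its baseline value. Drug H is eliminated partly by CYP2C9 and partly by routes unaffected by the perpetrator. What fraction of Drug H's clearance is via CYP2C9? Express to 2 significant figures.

0.39

Let fm be the CYP2C9 fraction. New clearance relative to baseline = fm × 3.8 + (1 − fm).
AUC ratio = 1 / (new CL fraction), so new CL fraction = 1 / 0.478 = 2.092.
fm × 3.8 + 1 − fm = 2.092  ⇒  fm × (3.8 − 1) = 1.092  ⇒  fm = 0.39.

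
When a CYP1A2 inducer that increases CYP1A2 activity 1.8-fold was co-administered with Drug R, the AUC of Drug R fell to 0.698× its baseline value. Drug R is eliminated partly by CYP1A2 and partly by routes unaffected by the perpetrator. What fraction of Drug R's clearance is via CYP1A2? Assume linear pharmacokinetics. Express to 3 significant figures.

CL'/CL = 1 / 0.698 = 1.433
1.8·fm + (1 − fm) = 1.433
fm = (1.433 − 1) / (1.8 − 1) = 0.541

0.541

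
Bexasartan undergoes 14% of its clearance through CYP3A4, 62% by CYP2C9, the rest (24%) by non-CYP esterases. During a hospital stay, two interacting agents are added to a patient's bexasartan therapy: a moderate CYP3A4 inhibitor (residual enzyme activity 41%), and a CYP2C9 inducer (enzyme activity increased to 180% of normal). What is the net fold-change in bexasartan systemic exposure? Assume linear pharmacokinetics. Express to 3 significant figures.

The CYP3A4 pathway (14% of clearance) is reduced to 0.41× activity: 0.14 × 0.41 = 0.0574.
The CYP2C9 pathway (62% of clearance) is boosted to 1.8× activity: 0.62 × 1.8 = 1.116.
The remaining 24% of clearance is unaffected.
New clearance relative to baseline: 0.0574 + 1.116 + 0.24 = 1.4134.
Because systemic exposure varies inversely with clearance, the combined effect is 1 / 1.4134 = 0.708.

0.708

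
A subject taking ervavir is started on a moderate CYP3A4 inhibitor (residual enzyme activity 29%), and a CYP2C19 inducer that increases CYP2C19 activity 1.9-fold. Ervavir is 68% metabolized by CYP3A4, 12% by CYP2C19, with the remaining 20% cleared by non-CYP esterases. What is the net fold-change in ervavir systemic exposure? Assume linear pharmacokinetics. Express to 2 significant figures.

1.6

The CYP3A4 pathway (68% of clearance) falls to 0.29× activity: 0.68 × 0.29 = 0.1972.
The CYP2C19 pathway (12% of clearance) is boosted to 1.9× activity: 0.12 × 1.9 = 0.228.
The remaining 20% of clearance is unaffected.
New clearance relative to baseline: 0.1972 + 0.228 + 0.2 = 0.6252.
Net systemic exposure ratio = 1 / 0.6252 = 1.6.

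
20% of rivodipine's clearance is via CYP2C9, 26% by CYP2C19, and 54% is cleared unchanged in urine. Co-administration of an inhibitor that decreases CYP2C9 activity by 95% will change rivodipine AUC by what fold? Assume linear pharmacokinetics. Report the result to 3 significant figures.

1.23

The CYP2C9 pathway (20% of clearance) falls to 0.05× activity: 0.2 × 0.05 = 0.01.
CYP2C19 (26%) and the residual 54% are unaffected.
Relative clearance = 0.01 + 0.26 + 0.54 = 0.81.
AUC ratio = CL_old/CL_new = 1 / 0.81 = 1.23.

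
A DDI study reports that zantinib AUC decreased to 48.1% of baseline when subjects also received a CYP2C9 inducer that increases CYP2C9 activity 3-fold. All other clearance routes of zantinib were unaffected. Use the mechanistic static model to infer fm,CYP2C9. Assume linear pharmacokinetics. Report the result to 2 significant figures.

0.54

Let fm be the CYP2C9 fraction. New clearance relative to baseline = fm × 3 + (1 − fm).
AUC ratio = 1 / (new CL fraction), so new CL fraction = 1 / 0.481 = 2.079.
fm × 3 + 1 − fm = 2.079  ⇒  fm × (3 − 1) = 1.079  ⇒  fm = 0.54.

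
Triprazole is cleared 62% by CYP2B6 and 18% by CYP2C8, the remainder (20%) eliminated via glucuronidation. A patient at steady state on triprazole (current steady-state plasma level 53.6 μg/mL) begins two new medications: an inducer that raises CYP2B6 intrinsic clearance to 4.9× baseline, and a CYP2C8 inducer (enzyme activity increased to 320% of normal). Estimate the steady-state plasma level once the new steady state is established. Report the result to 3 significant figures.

14.1 μg/mL

The CYP2B6 pathway (62% of clearance) rises to 4.9× activity: 0.62 × 4.9 = 3.038.
The CYP2C8 pathway (18% of clearance) is boosted to 3.2× activity: 0.18 × 3.2 = 0.576.
Non-CYP routes (20%) are unchanged.
New clearance relative to baseline: 3.038 + 0.576 + 0.2 = 3.814.
New steady-state plasma level = 53.6 / 3.814 = 14.1 μg/mL (concentration scales inversely with clearance).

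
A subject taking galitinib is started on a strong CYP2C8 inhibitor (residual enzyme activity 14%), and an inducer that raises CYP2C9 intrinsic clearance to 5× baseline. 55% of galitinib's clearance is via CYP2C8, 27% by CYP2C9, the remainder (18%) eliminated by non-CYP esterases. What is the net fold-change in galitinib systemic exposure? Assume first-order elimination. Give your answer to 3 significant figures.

0.622

The CYP2C8 pathway (55% of clearance) drops to 0.14× activity: 0.55 × 0.14 = 0.077.
The CYP2C9 pathway (27% of clearance) increases to 5× activity: 0.27 × 5 = 1.35.
The remaining 18% of clearance is unaffected.
New clearance relative to baseline: 0.077 + 1.35 + 0.18 = 1.607.
Because systemic exposure varies inversely with clearance, the combined effect is 1 / 1.607 = 0.622.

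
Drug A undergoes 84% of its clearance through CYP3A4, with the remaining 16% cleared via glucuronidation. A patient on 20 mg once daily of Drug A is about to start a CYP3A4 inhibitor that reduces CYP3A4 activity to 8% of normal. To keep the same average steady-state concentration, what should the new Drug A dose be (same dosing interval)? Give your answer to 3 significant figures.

CYP3A4: 0.84 × 0.08 = 0.0672
Other: 0.16 (unchanged)
CL_new/CL_old = 0.0672 + 0.16 = 0.2272.
To maintain the same steady-state level, dose must scale with clearance: new dose = 20 × 0.2272 = 4.54 mg.

4.54 mg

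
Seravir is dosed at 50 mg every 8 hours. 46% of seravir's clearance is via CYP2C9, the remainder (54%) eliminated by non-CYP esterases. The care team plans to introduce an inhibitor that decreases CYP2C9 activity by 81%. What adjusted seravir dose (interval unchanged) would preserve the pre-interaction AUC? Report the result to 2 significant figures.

The CYP2C9 pathway (46% of clearance) is reduced to 0.19× activity: 0.46 × 0.19 = 0.0874.
Non-CYP routes (54%) are unchanged.
New clearance relative to baseline: 0.0874 + 0.54 = 0.6274.
Css,avg = (dose rate)/CL, so holding Css fixed requires dose ∝ CL: 50 × 0.6274 = 31 mg.

31 mg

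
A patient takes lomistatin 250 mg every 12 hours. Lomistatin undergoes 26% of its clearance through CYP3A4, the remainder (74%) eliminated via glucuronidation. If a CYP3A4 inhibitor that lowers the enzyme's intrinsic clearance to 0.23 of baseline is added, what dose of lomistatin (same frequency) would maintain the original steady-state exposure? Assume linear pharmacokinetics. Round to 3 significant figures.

The CYP3A4 pathway (26% of clearance) is reduced to 0.23× activity: 0.26 × 0.23 = 0.0598.
Non-CYP routes (74%) are unchanged.
Relative clearance = 0.0598 + 0.74 = 0.7998.
Exposure is unchanged when dose changes in proportion to clearance. New dose = 250 mg × 0.7998 = 200 mg.

200 mg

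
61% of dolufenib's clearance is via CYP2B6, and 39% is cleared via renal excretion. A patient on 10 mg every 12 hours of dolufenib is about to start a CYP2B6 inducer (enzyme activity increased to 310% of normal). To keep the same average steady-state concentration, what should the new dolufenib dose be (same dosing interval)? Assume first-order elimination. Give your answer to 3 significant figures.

22.8 mg

The CYP2B6 pathway (61% of clearance) rises to 3.1× activity: 0.61 × 3.1 = 1.891.
The remaining 39% of clearance is unaffected.
Relative clearance = 1.891 + 0.39 = 2.281.
Exposure is unchanged when dose changes in proportion to clearance. New dose = 10 mg × 2.281 = 22.8 mg.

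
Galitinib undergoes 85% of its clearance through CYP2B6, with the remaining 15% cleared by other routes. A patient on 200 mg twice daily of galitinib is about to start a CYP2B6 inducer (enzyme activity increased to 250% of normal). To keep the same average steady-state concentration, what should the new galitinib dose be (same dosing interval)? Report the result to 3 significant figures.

455 mg

The CYP2B6 pathway (85% of clearance) rises to 2.5× activity: 0.85 × 2.5 = 2.125.
Non-CYP routes (15%) are unchanged.
CL_new/CL_old = 2.125 + 0.15 = 2.275.
To maintain the same steady-state level, dose must scale with clearance: new dose = 200 × 2.275 = 455 mg.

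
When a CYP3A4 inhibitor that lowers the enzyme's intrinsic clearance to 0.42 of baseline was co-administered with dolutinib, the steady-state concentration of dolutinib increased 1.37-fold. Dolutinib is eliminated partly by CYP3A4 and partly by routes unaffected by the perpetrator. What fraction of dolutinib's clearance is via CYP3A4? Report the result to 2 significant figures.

Let x = fm,CYP3A4. Because steady-state concentration ∝ 1/CL, relative clearance fell to 1/1.37 = 0.7299.
Only the CYP3A4 route changed, so 0.7299 = x·0.42 + (1 − x), giving x = 0.47.

0.47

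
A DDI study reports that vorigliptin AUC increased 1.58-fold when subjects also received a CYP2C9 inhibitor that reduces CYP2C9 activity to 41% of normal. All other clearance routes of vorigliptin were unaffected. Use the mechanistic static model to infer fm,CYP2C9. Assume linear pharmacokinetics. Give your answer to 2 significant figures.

Write x for the fraction cleared via CYP2C9. The observed AUC change means clearance fell to 1/1.58 = 0.6329 of baseline.
Only the CYP2C9 route changed, so 0.6329 = x·0.41 + (1 − x), giving x = 0.62.

0.62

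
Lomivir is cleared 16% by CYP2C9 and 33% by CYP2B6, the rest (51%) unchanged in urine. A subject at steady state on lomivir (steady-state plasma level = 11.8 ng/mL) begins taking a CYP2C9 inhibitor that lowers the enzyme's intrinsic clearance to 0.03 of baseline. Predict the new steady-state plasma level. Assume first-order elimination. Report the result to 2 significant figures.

14 ng/mL

CYP2C9: 0.16 × 0.03 = 0.0048
CYP2B6: 0.33 (unchanged)
Other: 0.51 (unchanged)
CL_new/CL_old = 0.0048 + 0.33 + 0.51 = 0.8448.
New steady-state plasma level = baseline ÷ relative clearance = 11.8 / 0.8448 = 14 ng/mL.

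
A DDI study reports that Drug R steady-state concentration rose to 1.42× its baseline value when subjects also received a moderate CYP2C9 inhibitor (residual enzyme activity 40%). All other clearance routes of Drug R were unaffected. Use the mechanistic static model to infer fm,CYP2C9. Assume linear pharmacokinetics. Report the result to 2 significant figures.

Call the CYP2C9 fraction fm. After the interaction, CL_new/CL_old = fm × 0.4 + (1 − fm).
Steady-state concentration ratio = 1 / (new CL fraction), so new CL fraction = 1 / 1.42 = 0.7042.
fm × 0.4 + 1 − fm = 0.7042  ⇒  fm × (0.4 − 1) = −0.2958  ⇒  fm = 0.49.

0.49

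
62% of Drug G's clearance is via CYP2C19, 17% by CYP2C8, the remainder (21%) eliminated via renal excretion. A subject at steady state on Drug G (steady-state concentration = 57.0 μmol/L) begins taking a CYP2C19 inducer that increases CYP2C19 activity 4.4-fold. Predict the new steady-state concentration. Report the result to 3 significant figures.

18.3 μmol/L

CYP2C19: 0.62 × 4.4 = 2.728
CYP2C8: 0.17 (unchanged)
Other: 0.21 (unchanged)
New clearance relative to baseline: 2.728 + 0.17 + 0.21 = 3.108.
New steady-state concentration = baseline ÷ relative clearance = 57.0 / 3.108 = 18.3 μmol/L.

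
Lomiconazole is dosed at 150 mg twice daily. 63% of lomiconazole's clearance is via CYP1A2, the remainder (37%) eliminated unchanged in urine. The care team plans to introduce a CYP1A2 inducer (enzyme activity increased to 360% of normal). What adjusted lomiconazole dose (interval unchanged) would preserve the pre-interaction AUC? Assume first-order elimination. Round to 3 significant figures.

396 mg

CYP1A2: 0.63 × 3.6 = 2.268
Other: 0.37 (unchanged)
Relative clearance = 2.268 + 0.37 = 2.638.
Css,avg = (dose rate)/CL, so holding Css fixed requires dose ∝ CL: 150 × 2.638 = 396 mg.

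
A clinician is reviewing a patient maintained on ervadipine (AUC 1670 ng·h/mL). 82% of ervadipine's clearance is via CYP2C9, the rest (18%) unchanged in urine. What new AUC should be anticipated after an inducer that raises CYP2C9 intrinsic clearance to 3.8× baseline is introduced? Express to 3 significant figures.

507 ng·h/mL

The CYP2C9 pathway (82% of clearance) is boosted to 3.8× activity: 0.82 × 3.8 = 3.116.
Non-CYP routes (18%) are unchanged.
New clearance relative to baseline: 3.116 + 0.18 = 3.296.
New AUC = baseline ÷ relative clearance = 1670 / 3.296 = 507 ng·h/mL.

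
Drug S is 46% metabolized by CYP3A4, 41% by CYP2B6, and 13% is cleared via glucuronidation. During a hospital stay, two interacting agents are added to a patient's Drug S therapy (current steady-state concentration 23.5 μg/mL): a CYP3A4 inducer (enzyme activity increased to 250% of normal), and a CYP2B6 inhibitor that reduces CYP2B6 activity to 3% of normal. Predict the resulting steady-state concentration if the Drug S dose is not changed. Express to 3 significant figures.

CYP3A4: 0.46 × 2.5 = 1.15
CYP2B6: 0.41 × 0.03 = 0.0123
Other: 0.13 (unchanged)
CL_new/CL_old = 1.15 + 0.0123 + 0.13 = 1.2923.
Steady-state concentration ∝ 1/CL: new value = 23.5 / 1.2923 = 18.2 μg/mL.

18.2 μg/mL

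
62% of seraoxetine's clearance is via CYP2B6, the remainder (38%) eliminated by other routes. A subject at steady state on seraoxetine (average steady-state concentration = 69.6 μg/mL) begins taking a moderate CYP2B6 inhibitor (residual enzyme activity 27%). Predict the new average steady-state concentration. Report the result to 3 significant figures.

CYP2B6: 0.62 × 0.27 = 0.1674
Other: 0.38 (unchanged)
Relative clearance = 0.1674 + 0.38 = 0.5474.
Average steady-state concentration ∝ 1/CL, so new value = 69.6 / 0.5474 = 127 μg/mL.

127 μg/mL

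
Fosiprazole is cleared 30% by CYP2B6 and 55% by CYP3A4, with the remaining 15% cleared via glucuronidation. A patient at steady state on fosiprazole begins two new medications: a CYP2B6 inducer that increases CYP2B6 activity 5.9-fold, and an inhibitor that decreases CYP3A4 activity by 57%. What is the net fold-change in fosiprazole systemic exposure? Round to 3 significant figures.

0.464

The CYP2B6 pathway (30% of clearance) increases to 5.9× activity: 0.3 × 5.9 = 1.77.
The CYP3A4 pathway (55% of clearance) drops to 0.43× activity: 0.55 × 0.43 = 0.2365.
Non-CYP routes (15%) are unchanged.
New clearance relative to baseline: 1.77 + 0.2365 + 0.15 = 2.1565.
Systemic exposure ∝ 1/CL: fold-change = 1 / 2.1565 = 0.464.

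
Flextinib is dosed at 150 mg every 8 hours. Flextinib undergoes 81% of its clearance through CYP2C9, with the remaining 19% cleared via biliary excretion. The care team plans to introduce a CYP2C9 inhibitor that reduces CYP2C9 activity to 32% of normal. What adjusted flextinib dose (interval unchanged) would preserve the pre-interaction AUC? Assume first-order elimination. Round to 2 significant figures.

67 mg

The CYP2C9 pathway (81% of clearance) falls to 0.32× activity: 0.81 × 0.32 = 0.2592.
Non-CYP routes (19%) are unchanged.
Relative clearance = 0.2592 + 0.19 = 0.4492.
Css,avg = (dose rate)/CL, so holding Css fixed requires dose ∝ CL: 150 × 0.4492 = 67 mg.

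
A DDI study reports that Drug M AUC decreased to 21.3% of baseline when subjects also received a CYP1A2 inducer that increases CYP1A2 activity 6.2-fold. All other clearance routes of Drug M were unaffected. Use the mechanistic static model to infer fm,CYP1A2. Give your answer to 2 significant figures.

0.71

Let x = fm,CYP1A2. Because AUC ∝ 1/CL, relative clearance rose to 1/0.213 = 4.695.
Setting x·6.2 + (1 − x) = 4.695 and solving: x = (4.695 − 1)/(6.2 − 1) = 0.71.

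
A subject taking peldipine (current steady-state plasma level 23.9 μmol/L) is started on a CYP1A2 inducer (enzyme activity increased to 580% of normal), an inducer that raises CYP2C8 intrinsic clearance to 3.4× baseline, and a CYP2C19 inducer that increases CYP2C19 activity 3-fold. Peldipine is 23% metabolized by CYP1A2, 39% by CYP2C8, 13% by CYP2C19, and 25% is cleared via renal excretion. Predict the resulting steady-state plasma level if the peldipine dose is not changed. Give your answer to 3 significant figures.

CYP1A2: 0.23 × 5.8 = 1.334
CYP2C8: 0.39 × 3.4 = 1.326
CYP2C19: 0.13 × 3 = 0.39
Other: 0.25 (unchanged)
New clearance relative to baseline: 1.334 + 1.326 + 0.39 + 0.25 = 3.3.
New steady-state plasma level = 23.9 / 3.3 = 7.24 μmol/L (concentration scales inversely with clearance).

7.24 μmol/L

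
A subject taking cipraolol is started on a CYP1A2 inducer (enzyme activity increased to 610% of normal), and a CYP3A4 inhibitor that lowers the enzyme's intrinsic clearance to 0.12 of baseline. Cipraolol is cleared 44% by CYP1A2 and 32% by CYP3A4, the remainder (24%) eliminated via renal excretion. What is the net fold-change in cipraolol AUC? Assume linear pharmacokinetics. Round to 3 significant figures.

CYP1A2: 0.44 × 6.1 = 2.684
CYP3A4: 0.32 × 0.12 = 0.0384
Other: 0.24 (unchanged)
Relative clearance = 2.684 + 0.0384 + 0.24 = 2.9624.
Because AUC varies inversely with clearance, the combined effect is 1 / 2.9624 = 0.338.

0.338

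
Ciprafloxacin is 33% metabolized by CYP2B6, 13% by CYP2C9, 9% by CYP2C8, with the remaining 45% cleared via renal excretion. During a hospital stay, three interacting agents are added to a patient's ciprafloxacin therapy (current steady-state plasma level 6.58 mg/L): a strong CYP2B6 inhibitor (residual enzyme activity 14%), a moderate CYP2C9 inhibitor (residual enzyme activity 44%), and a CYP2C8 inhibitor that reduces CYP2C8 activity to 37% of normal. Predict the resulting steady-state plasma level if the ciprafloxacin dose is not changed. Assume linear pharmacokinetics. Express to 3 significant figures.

The CYP2B6 pathway (33% of clearance) drops to 0.14× activity: 0.33 × 0.14 = 0.0462.
The CYP2C9 pathway (13% of clearance) falls to 0.44× activity: 0.13 × 0.44 = 0.0572.
The CYP2C8 pathway (9% of clearance) falls to 0.37× activity: 0.09 × 0.37 = 0.0333.
Non-CYP routes (45%) are unchanged.
CL_new/CL_old = 0.0462 + 0.0572 + 0.0333 + 0.45 = 0.5867.
New steady-state plasma level = 6.58 / 0.5867 = 11.2 mg/L (concentration scales inversely with clearance).

11.2 mg/L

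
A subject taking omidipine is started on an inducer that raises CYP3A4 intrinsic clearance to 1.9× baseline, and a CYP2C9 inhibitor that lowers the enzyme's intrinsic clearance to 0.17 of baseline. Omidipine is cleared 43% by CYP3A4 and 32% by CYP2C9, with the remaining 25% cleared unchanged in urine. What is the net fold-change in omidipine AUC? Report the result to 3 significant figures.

The CYP3A4 pathway (43% of clearance) is boosted to 1.9× activity: 0.43 × 1.9 = 0.817.
The CYP2C9 pathway (32% of clearance) falls to 0.17× activity: 0.32 × 0.17 = 0.0544.
The remaining 25% of clearance is unaffected.
CL_new/CL_old = 0.817 + 0.0544 + 0.25 = 1.1214.
Because AUC varies inversely with clearance, the combined effect is 1 / 1.1214 = 0.892.

0.892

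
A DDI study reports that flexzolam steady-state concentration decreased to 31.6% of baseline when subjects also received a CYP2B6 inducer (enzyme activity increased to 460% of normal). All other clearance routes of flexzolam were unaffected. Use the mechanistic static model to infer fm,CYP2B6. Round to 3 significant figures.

0.601

Let fm be the CYP2B6 fraction. New clearance relative to baseline = fm × 4.6 + (1 − fm).
Steady-state concentration ratio = 1 / (new CL fraction), so new CL fraction = 1 / 0.316 = 3.165.
fm × 4.6 + 1 − fm = 3.165  ⇒  fm × (4.6 − 1) = 2.165  ⇒  fm = 0.601.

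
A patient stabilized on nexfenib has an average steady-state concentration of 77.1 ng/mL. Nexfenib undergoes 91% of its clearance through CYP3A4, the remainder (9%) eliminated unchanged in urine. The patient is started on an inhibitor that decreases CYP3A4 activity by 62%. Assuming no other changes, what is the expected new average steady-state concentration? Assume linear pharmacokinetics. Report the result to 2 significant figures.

1.8 × 10² ng/mL

CYP3A4: 0.91 × 0.38 = 0.3458
Other: 0.09 (unchanged)
New clearance relative to baseline: 0.3458 + 0.09 = 0.4358.
New average steady-state concentration = baseline ÷ relative clearance = 77.1 / 0.4358 = 1.8 × 10² ng/mL.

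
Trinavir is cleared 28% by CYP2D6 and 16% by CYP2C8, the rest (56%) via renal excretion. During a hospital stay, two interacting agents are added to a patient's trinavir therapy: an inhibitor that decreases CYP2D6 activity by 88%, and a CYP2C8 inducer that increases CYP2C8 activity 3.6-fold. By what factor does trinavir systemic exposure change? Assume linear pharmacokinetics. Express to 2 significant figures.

The CYP2D6 pathway (28% of clearance) drops to 0.12× activity: 0.28 × 0.12 = 0.0336.
The CYP2C8 pathway (16% of clearance) rises to 3.6× activity: 0.16 × 3.6 = 0.576.
The remaining 56% of clearance is unaffected.
CL_new/CL_old = 0.0336 + 0.576 + 0.56 = 1.1696.
Systemic exposure ∝ 1/CL: fold-change = 1 / 1.1696 = 0.85.

0.85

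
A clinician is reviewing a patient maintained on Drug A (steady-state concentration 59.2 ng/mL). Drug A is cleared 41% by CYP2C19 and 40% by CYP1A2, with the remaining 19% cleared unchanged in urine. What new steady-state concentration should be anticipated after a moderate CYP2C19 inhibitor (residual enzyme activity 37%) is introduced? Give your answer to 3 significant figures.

79.8 ng/mL

CYP2C19: 0.41 × 0.37 = 0.1517
CYP1A2: 0.4 (unchanged)
Other: 0.19 (unchanged)
Relative clearance = 0.1517 + 0.4 + 0.19 = 0.7417.
New steady-state concentration = baseline ÷ relative clearance = 59.2 / 0.7417 = 79.8 ng/mL.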